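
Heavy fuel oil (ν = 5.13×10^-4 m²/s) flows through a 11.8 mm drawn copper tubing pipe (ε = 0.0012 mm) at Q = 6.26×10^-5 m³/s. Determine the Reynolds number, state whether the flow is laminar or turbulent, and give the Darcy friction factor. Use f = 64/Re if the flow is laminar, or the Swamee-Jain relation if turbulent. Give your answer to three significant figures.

V = 4Q/(πD²) = 0.5724 m/s
Re = VD/ν = 0.5724·0.0118/5.13×10^-4 = 13.2
Re < 2300 → laminar → f = 64/Re = 4.861

Re ≈ 13.2; laminar; f = 64/Re ≈ 4.86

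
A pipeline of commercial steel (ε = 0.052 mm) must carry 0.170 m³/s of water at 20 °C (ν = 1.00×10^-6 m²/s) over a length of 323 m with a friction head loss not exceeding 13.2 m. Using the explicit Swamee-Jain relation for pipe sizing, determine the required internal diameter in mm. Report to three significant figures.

Swamee-Jain (Type III): D = 0.66·[ε^1.25·(LQ²/(gh_f))^4.75 + ν·Q^9.4·(L/(gh_f))^5.2]^0.04
LQ²/(gh_f) = 0.07209; L/(gh_f) = 2.494
Term 1 = ε^1.25·(…)^4.75 = 1.66×10^-11; Term 2 = ν·Q^9.4·(…)^5.2 = 6.77×10^-12
D = 0.66·(1.66×10^-11 + 6.77×10^-12)^0.04 = 0.2479 m = 248 mm
Check: V = 3.52 m/s, Re = 8.73×10^5, f = 0.01499, h_f = 12.4 m ≈ 13.2 m ✓

D ≈ 248 mm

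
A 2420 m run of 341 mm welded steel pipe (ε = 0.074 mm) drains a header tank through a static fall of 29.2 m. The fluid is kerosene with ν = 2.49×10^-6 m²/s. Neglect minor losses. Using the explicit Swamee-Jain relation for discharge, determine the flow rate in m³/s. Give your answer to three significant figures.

Swamee-Jain (Type II): Q = -0.965·√(gD⁵h_f/L)·ln[ε/(3.7D) + √(3.17ν²L/(gD³h_f))]
√(gD⁵h_f/L) = √(9.81·0.341⁵·29.2/2420) = 0.02336
ε/(3.7D) = 5.87×10^-5; √(3.17ν²L/(gD³h_f)) = 6.47×10^-5
Q = -0.965·0.02336·ln(1.234×10^-4) = 0.2029 m³/s
Check: V = 2.22 m/s, Re = 3.04×10^5, f = 0.01642, h_f = 29.3 m ≈ 29.2 m ✓

Q ≈ 0.203 m³/s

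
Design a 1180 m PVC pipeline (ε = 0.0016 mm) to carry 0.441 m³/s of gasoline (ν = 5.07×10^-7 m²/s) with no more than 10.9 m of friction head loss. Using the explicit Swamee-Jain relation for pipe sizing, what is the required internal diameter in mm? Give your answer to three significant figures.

Swamee-Jain (Type III): D = 0.66·[ε^1.25·(LQ²/(gh_f))^4.75 + ν·Q^9.4·(L/(gh_f))^5.2]^0.04
LQ²/(gh_f) = 2.146; L/(gh_f) = 11.04
Term 1 = ε^1.25·(…)^4.75 = 2.14×10^-6; Term 2 = ν·Q^9.4·(…)^5.2 = 6.10×10^-5
D = 0.66·(2.14×10^-6 + 6.10×10^-5)^0.04 = 0.4483 m = 448 mm
Check: V = 2.79 m/s, Re = 2.47×10^6, f = 0.01018, h_f = 10.7 m ≈ 10.9 m ✓

D ≈ 448 mm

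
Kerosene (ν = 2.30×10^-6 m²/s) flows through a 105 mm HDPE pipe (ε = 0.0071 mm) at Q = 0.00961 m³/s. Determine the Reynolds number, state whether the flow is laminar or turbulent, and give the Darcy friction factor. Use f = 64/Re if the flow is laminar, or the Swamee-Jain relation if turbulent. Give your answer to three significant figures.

Re ≈ 5.07×10^4; turbulent; f ≈ 0.0210

V = 4Q/(πD²) = 1.110 m/s
Re = VD/ν = 1.110·0.105/2.30×10^-6 = 5.07×10^4
Re > 4000 → turbulent; ε/D = 6.76×10^-5
Swamee-Jain: f = 0.02098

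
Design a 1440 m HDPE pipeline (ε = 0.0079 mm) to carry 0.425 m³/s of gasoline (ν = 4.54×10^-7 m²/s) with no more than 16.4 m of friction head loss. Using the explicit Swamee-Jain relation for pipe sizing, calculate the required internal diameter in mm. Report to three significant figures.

D ≈ 425 mm

Swamee-Jain (Type III): D = 0.66·[ε^1.25·(LQ²/(gh_f))^4.75 + ν·Q^9.4·(L/(gh_f))^5.2]^0.04
LQ²/(gh_f) = 1.617; L/(gh_f) = 8.951
Term 1 = ε^1.25·(…)^4.75 = 4.10×10^-6; Term 2 = ν·Q^9.4·(…)^5.2 = 1.30×10^-5
D = 0.66·(4.10×10^-6 + 1.30×10^-5)^0.04 = 0.4255 m = 425 mm
Check: V = 2.99 m/s, Re = 2.80×10^6, f = 0.01062, h_f = 16.4 m ≈ 16.4 m ✓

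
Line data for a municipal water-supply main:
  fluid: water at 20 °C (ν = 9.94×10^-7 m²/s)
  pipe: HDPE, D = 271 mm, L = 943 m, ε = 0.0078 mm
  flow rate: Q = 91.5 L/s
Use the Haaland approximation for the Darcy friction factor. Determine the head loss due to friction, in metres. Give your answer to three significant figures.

V = 4Q/(πD²) = 4·0.0915/(π·0.271²) = 1.586 m/s
Re = VD/ν = 1.586·0.271/9.94×10^-7 = 4.32×10^5 → turbulent
ε/D = 0.0078/271 = 2.88×10^-5
Haaland: f = 0.01372
h_f = f(L/D)V²/(2g) = 0.01372·(943/0.271)·1.586²/(2·9.81) = 6.124 m

h_f ≈ 6.12 m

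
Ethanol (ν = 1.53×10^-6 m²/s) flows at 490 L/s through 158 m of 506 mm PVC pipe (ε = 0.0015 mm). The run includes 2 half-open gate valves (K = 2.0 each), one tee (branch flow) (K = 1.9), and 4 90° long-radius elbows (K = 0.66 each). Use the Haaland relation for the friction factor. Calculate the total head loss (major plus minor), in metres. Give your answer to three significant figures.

V = 4Q/(πD²) = 2.437 m/s; V²/2g = 0.3026 m
Re = 8.06×10^5, ε/D = 2.96×10^-6 → f = 0.01206 (Haaland)
Major: h_f = f(L/D)·V²/2g = 0.01206·312.3·0.3026 = 1.140 m
Minor: ΣK = 8.54; h_m = ΣK·V²/2g = 2.584 m
Total H_L = 1.140 + 2.584 = 3.724 m

H_L ≈ 3.72 m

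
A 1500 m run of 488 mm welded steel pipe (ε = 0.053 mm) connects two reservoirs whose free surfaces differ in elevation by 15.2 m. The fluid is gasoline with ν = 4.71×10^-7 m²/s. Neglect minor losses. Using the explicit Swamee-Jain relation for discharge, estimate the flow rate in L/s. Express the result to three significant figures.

Q ≈ 516 L/s

Swamee-Jain (Type II): Q = -0.965·√(gD⁵h_f/L)·ln[ε/(3.7D) + √(3.17ν²L/(gD³h_f))]
√(gD⁵h_f/L) = √(9.81·0.488⁵·15.2/1500) = 0.05245
ε/(3.7D) = 2.94×10^-5; √(3.17ν²L/(gD³h_f)) = 7.80×10^-6
Q = -0.965·0.05245·ln(3.716×10^-5) = 0.5163 m³/s
Check: V = 2.76 m/s, Re = 2.86×10^6, f = 0.01281, h_f = 15.3 m ≈ 15.2 m ✓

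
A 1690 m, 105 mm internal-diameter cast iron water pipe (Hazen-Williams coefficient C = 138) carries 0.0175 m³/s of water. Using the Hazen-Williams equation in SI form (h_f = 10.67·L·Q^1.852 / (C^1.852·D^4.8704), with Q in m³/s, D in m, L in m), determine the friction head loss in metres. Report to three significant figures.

h_f ≈ 64.0 m

h_f = 10.67·1690·0.0175^1.852 / (138^1.852·0.105^4.8704) = 64.02 m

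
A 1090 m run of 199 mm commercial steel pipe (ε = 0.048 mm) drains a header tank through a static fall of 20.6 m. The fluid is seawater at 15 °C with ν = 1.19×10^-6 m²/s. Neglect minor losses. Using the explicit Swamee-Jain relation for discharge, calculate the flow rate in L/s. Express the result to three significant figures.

Swamee-Jain (Type II): Q = -0.965·√(gD⁵h_f/L)·ln[ε/(3.7D) + √(3.17ν²L/(gD³h_f))]
√(gD⁵h_f/L) = √(9.81·0.199⁵·20.6/1090) = 0.007607
ε/(3.7D) = 6.52×10^-5; √(3.17ν²L/(gD³h_f)) = 5.54×10^-5
Q = -0.965·0.007607·ln(1.206×10^-4) = 0.06623 m³/s
Check: V = 2.13 m/s, Re = 3.56×10^5, f = 0.01635, h_f = 20.7 m ≈ 20.6 m ✓

Q ≈ 66.2 L/s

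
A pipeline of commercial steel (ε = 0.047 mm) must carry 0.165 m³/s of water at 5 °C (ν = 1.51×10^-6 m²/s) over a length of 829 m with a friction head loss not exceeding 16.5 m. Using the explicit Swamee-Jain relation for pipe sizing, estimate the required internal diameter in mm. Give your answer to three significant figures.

D ≈ 283 mm

Swamee-Jain (Type III): D = 0.66·[ε^1.25·(LQ²/(gh_f))^4.75 + ν·Q^9.4·(L/(gh_f))^5.2]^0.04
LQ²/(gh_f) = 0.1394; L/(gh_f) = 5.122
Term 1 = ε^1.25·(…)^4.75 = 3.36×10^-10; Term 2 = ν·Q^9.4·(…)^5.2 = 3.25×10^-10
D = 0.66·(3.36×10^-10 + 3.25×10^-10)^0.04 = 0.2834 m = 283 mm
Check: V = 2.62 m/s, Re = 4.91×10^5, f = 0.01521, h_f = 15.5 m ≈ 16.5 m ✓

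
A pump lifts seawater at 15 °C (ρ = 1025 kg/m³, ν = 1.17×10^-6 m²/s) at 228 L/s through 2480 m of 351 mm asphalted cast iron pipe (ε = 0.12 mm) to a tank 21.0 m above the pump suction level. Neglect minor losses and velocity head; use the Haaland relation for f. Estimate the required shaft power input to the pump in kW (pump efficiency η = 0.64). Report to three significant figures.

V = 4Q/(πD²) = 2.356 m/s; Re = 7.07×10^5; ε/D = 3.42×10^-4; f = 0.01619
h_f = f(L/D)V²/2g = 32.37 m
Total head H = z + h_f = 21.0 + 32.37 = 53.37 m
P_hyd = ρgQH = 1025·9.81·0.228·53.37 = 122.4 kW
P_shaft = P_hyd/η = 122.4/0.64 = 191.2 kW

P_shaft ≈ 191 kW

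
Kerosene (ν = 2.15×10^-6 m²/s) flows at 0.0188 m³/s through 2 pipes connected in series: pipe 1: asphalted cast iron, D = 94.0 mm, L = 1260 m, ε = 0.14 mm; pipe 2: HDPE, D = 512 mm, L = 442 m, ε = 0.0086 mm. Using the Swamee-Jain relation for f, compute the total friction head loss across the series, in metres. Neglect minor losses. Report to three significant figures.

Pipe 1: V = 2.709 m/s, Re = 1.18×10^5, ε/D = 0.00149, f = 0.02362, h_1 = f(L/D)V²/2g = 118.4 m
Pipe 2: V = 0.09131 m/s, Re = 2.17×10^4, ε/D = 1.68×10^-5, f = 0.02532, h_2 = f(L/D)V²/2g = 0.009291 m
Series → Q common, losses add: H = Σh = 118.5 m

H ≈ 118 m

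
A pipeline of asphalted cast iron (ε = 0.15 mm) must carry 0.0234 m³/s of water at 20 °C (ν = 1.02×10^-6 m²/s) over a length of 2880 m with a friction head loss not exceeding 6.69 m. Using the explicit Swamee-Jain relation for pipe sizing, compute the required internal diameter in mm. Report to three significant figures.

Swamee-Jain (Type III): D = 0.66·[ε^1.25·(LQ²/(gh_f))^4.75 + ν·Q^9.4·(L/(gh_f))^5.2]^0.04
LQ²/(gh_f) = 0.02403; L/(gh_f) = 43.88
Term 1 = ε^1.25·(…)^4.75 = 3.38×10^-13; Term 2 = ν·Q^9.4·(…)^5.2 = 1.66×10^-13
D = 0.66·(3.38×10^-13 + 1.66×10^-13)^0.04 = 0.2126 m = 213 mm
Check: V = 0.659 m/s, Re = 1.37×10^5, f = 0.02058, h_f = 6.17 m ≈ 6.69 m ✓

D ≈ 213 mm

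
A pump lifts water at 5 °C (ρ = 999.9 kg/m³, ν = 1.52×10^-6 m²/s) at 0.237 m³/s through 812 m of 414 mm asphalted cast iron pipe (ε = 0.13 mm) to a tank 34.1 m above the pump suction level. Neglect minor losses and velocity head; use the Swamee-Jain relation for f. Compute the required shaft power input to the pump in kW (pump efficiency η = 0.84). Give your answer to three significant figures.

P_shaft ≈ 109 kW

V = 4Q/(πD²) = 1.761 m/s; Re = 4.80×10^5; ε/D = 3.14×10^-4; f = 0.01653
h_f = f(L/D)V²/2g = 5.122 m
Total head H = z + h_f = 34.1 + 5.122 = 39.22 m
P_hyd = ρgQH = 999.9·9.81·0.237·39.22 = 91.18 kW
P_shaft = P_hyd/η = 91.18/0.84 = 108.5 kW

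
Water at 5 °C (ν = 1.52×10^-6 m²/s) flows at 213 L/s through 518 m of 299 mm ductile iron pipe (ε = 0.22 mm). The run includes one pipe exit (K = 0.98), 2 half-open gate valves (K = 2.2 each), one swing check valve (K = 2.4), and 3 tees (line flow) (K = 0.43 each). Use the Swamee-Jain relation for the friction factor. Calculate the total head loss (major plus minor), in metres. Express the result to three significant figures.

V = 4Q/(πD²) = 3.034 m/s; V²/2g = 0.4690 m
Re = 5.97×10^5, ε/D = 7.36×10^-4 → f = 0.01899 (Swamee-Jain)
Major: h_f = f(L/D)·V²/2g = 0.01899·1732·0.4690 = 15.43 m
Minor: ΣK = 9.07; h_m = ΣK·V²/2g = 4.254 m
Total H_L = 15.43 + 4.254 = 19.68 m

H_L ≈ 19.7 m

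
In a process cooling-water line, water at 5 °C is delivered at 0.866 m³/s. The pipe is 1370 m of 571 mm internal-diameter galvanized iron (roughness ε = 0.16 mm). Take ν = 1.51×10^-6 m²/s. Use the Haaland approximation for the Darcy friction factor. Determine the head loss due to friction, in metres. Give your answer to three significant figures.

h_f ≈ 21.4 m

V = 4Q/(πD²) = 4·0.866/(π·0.571²) = 3.382 m/s
Re = VD/ν = 3.382·0.571/1.51×10^-6 = 1.28×10^6 → turbulent
ε/D = 0.16/571 = 2.80×10^-4
Haaland: f = 0.01528
h_f = f(L/D)V²/(2g) = 0.01528·(1370/0.571)·3.382²/(2·9.81) = 21.37 m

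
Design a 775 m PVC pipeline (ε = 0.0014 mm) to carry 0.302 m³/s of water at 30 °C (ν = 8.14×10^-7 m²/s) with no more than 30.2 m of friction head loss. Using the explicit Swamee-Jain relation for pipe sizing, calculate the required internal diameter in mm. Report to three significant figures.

D ≈ 294 mm

Swamee-Jain (Type III): D = 0.66·[ε^1.25·(LQ²/(gh_f))^4.75 + ν·Q^9.4·(L/(gh_f))^5.2]^0.04
LQ²/(gh_f) = 0.2386; L/(gh_f) = 2.616
Term 1 = ε^1.25·(…)^4.75 = 5.33×10^-11; Term 2 = ν·Q^9.4·(…)^5.2 = 1.56×10^-9
D = 0.66·(5.33×10^-11 + 1.56×10^-9)^0.04 = 0.2937 m = 294 mm
Check: V = 4.46 m/s, Re = 1.61×10^6, f = 0.01089, h_f = 29.1 m ≈ 30.2 m ✓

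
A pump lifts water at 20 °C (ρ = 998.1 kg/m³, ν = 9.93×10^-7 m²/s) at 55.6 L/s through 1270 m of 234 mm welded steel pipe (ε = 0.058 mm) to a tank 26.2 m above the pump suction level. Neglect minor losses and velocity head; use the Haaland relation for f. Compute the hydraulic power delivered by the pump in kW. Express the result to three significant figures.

V = 4Q/(πD²) = 1.293 m/s; Re = 3.05×10^5; ε/D = 2.48×10^-4; f = 0.01640
h_f = f(L/D)V²/2g = 7.584 m
Total head H = z + h_f = 26.2 + 7.584 = 33.78 m
P_hyd = ρgQH = 998.1·9.81·0.0556·33.78 = 18.39 kW

P_hyd ≈ 18.4 kW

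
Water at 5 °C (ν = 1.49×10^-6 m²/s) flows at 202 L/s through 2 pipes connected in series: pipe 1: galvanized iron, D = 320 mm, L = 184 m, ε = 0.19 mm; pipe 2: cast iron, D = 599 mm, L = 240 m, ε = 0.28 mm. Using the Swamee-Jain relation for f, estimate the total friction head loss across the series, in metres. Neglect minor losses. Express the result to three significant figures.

H ≈ 3.57 m

Pipe 1: V = 2.512 m/s, Re = 5.39×10^5, ε/D = 5.94×10^-4, f = 0.01828, h_1 = f(L/D)V²/2g = 3.379 m
Pipe 2: V = 0.7168 m/s, Re = 2.88×10^5, ε/D = 4.67×10^-4, f = 0.01819, h_2 = f(L/D)V²/2g = 0.1909 m
Series → Q common, losses add: H = Σh = 3.570 m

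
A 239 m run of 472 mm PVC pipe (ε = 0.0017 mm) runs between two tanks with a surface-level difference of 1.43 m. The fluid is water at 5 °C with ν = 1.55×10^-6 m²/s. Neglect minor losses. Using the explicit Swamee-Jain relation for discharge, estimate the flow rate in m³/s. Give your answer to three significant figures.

Swamee-Jain (Type II): Q = -0.965·√(gD⁵h_f/L)·ln[ε/(3.7D) + √(3.17ν²L/(gD³h_f))]
√(gD⁵h_f/L) = √(9.81·0.472⁵·1.43/239) = 0.03708
ε/(3.7D) = 9.73×10^-7; √(3.17ν²L/(gD³h_f)) = 3.51×10^-5
Q = -0.965·0.03708·ln(3.610×10^-5) = 0.3660 m³/s
Check: V = 2.09 m/s, Re = 6.37×10^5, f = 0.01261, h_f = 1.42 m ≈ 1.43 m ✓

Q ≈ 0.366 m³/s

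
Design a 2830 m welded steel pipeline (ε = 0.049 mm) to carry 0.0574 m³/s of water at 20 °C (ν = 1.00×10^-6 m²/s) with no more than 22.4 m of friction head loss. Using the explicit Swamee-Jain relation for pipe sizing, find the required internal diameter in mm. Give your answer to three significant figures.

D ≈ 227 mm

Swamee-Jain (Type III): D = 0.66·[ε^1.25·(LQ²/(gh_f))^4.75 + ν·Q^9.4·(L/(gh_f))^5.2]^0.04
LQ²/(gh_f) = 0.04243; L/(gh_f) = 12.88
Term 1 = ε^1.25·(…)^4.75 = 1.24×10^-12; Term 2 = ν·Q^9.4·(…)^5.2 = 1.27×10^-12
D = 0.66·(1.24×10^-12 + 1.27×10^-12)^0.04 = 0.2268 m = 227 mm
Check: V = 1.42 m/s, Re = 3.22×10^5, f = 0.01631, h_f = 21.0 m ≈ 22.4 m ✓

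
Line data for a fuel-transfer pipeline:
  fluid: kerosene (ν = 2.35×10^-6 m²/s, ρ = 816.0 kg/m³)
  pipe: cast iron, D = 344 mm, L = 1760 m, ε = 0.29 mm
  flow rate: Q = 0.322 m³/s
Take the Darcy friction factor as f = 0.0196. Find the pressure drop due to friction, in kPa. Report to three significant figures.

Δp ≈ 491 kPa

V = 4Q/(πD²) = 4·0.322/(π·0.344²) = 3.465 m/s
h_f = f(L/D)V²/(2g) = 0.01960·(1760/0.344)·3.465²/(2·9.81) = 61.35 m
Δp = ρg·h_f = 816.0·9.81·61.35 = 491.1 kPa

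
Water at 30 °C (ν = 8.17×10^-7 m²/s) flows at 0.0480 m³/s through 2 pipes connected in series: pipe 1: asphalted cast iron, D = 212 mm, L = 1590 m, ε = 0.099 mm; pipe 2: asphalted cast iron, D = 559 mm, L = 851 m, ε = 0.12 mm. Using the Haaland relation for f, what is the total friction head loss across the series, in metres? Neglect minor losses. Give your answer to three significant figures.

Pipe 1: V = 1.360 m/s, Re = 3.53×10^5, ε/D = 4.67×10^-4, f = 0.01769, h_1 = f(L/D)V²/2g = 12.51 m
Pipe 2: V = 0.1956 m/s, Re = 1.34×10^5, ε/D = 2.15×10^-4, f = 0.01795, h_2 = f(L/D)V²/2g = 0.05329 m
Series → Q common, losses add: H = Σh = 12.56 m

H ≈ 12.6 m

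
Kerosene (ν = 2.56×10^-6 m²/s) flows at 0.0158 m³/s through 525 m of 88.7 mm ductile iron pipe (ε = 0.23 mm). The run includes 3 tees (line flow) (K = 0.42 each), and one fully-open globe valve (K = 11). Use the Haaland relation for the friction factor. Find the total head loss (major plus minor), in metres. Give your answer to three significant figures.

H_L ≈ 56.6 m

V = 4Q/(πD²) = 2.557 m/s; V²/2g = 0.3332 m
Re = 8.86×10^4, ε/D = 0.00259 → f = 0.02661 (Haaland)
Major: h_f = f(L/D)·V²/2g = 0.02661·5919·0.3332 = 52.49 m
Minor: ΣK = 12.3; h_m = ΣK·V²/2g = 4.085 m
Total H_L = 52.49 + 4.085 = 56.57 m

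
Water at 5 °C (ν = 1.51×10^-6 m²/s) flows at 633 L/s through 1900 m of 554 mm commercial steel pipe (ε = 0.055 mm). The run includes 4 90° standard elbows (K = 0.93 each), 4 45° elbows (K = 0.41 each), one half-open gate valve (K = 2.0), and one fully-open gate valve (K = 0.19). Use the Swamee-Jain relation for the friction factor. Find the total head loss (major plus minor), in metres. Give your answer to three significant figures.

H_L ≈ 19.0 m

V = 4Q/(πD²) = 2.626 m/s; V²/2g = 0.3515 m
Re = 9.63×10^5, ε/D = 9.93×10^-5 → f = 0.01354 (Swamee-Jain)
Major: h_f = f(L/D)·V²/2g = 0.01354·3430·0.3515 = 16.32 m
Minor: ΣK = 7.55; h_m = ΣK·V²/2g = 2.654 m
Total H_L = 16.32 + 2.654 = 18.97 m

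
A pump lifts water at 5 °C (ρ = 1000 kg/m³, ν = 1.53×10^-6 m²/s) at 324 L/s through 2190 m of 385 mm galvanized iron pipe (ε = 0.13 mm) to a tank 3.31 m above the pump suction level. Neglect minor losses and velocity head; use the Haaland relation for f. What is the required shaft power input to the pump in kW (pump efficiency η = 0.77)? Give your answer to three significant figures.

P_shaft ≈ 163 kW

V = 4Q/(πD²) = 2.783 m/s; Re = 7.00×10^5; ε/D = 3.38×10^-4; f = 0.01616
h_f = f(L/D)V²/2g = 36.29 m
Total head H = z + h_f = 3.31 + 36.29 = 39.60 m
P_hyd = ρgQH = 1000·9.81·0.324·39.60 = 125.9 kW
P_shaft = P_hyd/η = 125.9/0.77 = 163.5 kW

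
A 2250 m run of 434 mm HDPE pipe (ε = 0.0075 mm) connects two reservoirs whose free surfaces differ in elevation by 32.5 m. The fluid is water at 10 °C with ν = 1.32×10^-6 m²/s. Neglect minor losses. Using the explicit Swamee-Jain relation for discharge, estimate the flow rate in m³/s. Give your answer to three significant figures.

Q ≈ 0.475 m³/s

Swamee-Jain (Type II): Q = -0.965·√(gD⁵h_f/L)·ln[ε/(3.7D) + √(3.17ν²L/(gD³h_f))]
√(gD⁵h_f/L) = √(9.81·0.434⁵·32.5/2250) = 0.04671
ε/(3.7D) = 4.67×10^-6; √(3.17ν²L/(gD³h_f)) = 2.18×10^-5
Q = -0.965·0.04671·ln(2.651×10^-5) = 0.4750 m³/s
Check: V = 3.21 m/s, Re = 1.06×10^6, f = 0.01193, h_f = 32.5 m ≈ 32.5 m ✓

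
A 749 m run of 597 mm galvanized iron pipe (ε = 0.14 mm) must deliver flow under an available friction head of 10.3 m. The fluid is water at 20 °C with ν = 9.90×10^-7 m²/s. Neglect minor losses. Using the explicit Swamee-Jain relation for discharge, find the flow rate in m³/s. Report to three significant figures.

Swamee-Jain (Type II): Q = -0.965·√(gD⁵h_f/L)·ln[ε/(3.7D) + √(3.17ν²L/(gD³h_f))]
√(gD⁵h_f/L) = √(9.81·0.597⁵·10.3/749) = 0.1011
ε/(3.7D) = 6.34×10^-5; √(3.17ν²L/(gD³h_f)) = 1.04×10^-5
Q = -0.965·0.1011·ln(7.378×10^-5) = 0.9287 m³/s
Check: V = 3.32 m/s, Re = 2.00×10^6, f = 0.01472, h_f = 10.4 m ≈ 10.3 m ✓

Q ≈ 0.929 m³/s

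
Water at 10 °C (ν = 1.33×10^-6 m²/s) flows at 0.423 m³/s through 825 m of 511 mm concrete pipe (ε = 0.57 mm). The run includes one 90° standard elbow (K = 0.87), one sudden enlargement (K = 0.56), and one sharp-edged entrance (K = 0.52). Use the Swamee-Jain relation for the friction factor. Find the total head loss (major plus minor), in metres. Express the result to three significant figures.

V = 4Q/(πD²) = 2.063 m/s; V²/2g = 0.2168 m
Re = 7.92×10^5, ε/D = 0.00112 → f = 0.02062 (Swamee-Jain)
Major: h_f = f(L/D)·V²/2g = 0.02062·1614·0.2168 = 7.218 m
Minor: ΣK = 1.95; h_m = ΣK·V²/2g = 0.4228 m
Total H_L = 7.218 + 0.4228 = 7.641 m

H_L ≈ 7.64 m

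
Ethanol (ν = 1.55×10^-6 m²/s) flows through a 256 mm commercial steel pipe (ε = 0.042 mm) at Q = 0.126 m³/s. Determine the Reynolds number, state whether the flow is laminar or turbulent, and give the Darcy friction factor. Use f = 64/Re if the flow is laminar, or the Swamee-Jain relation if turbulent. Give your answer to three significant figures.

V = 4Q/(πD²) = 2.448 m/s
Re = VD/ν = 2.448·0.256/1.55×10^-6 = 4.04×10^5
Re > 4000 → turbulent; ε/D = 1.64×10^-4
Swamee-Jain: f = 0.01549

Re ≈ 4.04×10^5; turbulent; f ≈ 0.0155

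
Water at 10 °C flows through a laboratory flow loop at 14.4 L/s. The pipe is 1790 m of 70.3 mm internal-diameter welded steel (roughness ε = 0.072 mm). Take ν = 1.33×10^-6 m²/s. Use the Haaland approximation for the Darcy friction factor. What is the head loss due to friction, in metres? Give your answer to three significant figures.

h_f ≈ 376 m

V = 4Q/(πD²) = 4·0.0144/(π·0.0703²) = 3.710 m/s
Re = VD/ν = 3.710·0.0703/1.33×10^-6 = 1.96×10^5 → turbulent
ε/D = 0.072/70.3 = 0.00102
Haaland: f = 0.02103
h_f = f(L/D)V²/(2g) = 0.02103·(1790/0.0703)·3.710²/(2·9.81) = 375.6 m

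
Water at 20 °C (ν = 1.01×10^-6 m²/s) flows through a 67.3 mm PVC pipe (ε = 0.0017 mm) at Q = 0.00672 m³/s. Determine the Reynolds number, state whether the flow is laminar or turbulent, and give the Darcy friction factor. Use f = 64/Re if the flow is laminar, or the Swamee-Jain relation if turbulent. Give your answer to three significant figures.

V = 4Q/(πD²) = 1.889 m/s
Re = VD/ν = 1.889·0.0673/1.01×10^-6 = 1.26×10^5
Re > 4000 → turbulent; ε/D = 2.53×10^-5
Swamee-Jain: f = 0.01721

Re ≈ 1.26×10^5; turbulent; f ≈ 0.0172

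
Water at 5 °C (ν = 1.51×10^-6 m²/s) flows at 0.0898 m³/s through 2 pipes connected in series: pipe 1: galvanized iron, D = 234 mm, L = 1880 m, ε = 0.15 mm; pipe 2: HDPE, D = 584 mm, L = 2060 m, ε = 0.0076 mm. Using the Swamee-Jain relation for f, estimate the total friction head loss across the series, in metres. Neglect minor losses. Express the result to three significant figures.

H ≈ 34.3 m

Pipe 1: V = 2.088 m/s, Re = 3.24×10^5, ε/D = 6.41×10^-4, f = 0.01901, h_1 = f(L/D)V²/2g = 33.94 m
Pipe 2: V = 0.3352 m/s, Re = 1.30×10^5, ε/D = 1.30×10^-5, f = 0.01702, h_2 = f(L/D)V²/2g = 0.3440 m
Series → Q common, losses add: H = Σh = 34.28 m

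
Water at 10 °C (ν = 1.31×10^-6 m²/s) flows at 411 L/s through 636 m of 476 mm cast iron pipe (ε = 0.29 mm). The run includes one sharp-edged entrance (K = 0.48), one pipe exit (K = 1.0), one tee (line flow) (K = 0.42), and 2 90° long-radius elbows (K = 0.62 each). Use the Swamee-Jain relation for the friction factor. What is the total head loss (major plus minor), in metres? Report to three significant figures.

H_L ≈ 7.42 m

V = 4Q/(πD²) = 2.310 m/s; V²/2g = 0.2719 m
Re = 8.39×10^5, ε/D = 6.09×10^-4 → f = 0.01808 (Swamee-Jain)
Major: h_f = f(L/D)·V²/2g = 0.01808·1336·0.2719 = 6.570 m
Minor: ΣK = 3.14; h_m = ΣK·V²/2g = 0.8537 m
Total H_L = 6.570 + 0.8537 = 7.423 m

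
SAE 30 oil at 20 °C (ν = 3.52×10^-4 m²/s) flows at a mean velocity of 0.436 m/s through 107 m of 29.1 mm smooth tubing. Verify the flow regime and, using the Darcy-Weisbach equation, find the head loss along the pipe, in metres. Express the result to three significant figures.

h_f ≈ 63.3 m

Re = VD/ν = 0.436·0.02910/3.52×10^-4 = 36.0 → laminar (Re < 2300)
f = 64/Re = 1.776
h_f = f(L/D)V²/(2g) = 1.776·(107/0.02910)·0.436²/(2·9.81) = 63.26 m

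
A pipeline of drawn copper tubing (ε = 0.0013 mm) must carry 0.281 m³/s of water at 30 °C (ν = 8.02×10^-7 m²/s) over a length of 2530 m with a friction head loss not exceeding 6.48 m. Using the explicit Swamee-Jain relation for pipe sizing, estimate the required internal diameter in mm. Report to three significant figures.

D ≈ 503 mm

Swamee-Jain (Type III): D = 0.66·[ε^1.25·(LQ²/(gh_f))^4.75 + ν·Q^9.4·(L/(gh_f))^5.2]^0.04
LQ²/(gh_f) = 3.143; L/(gh_f) = 39.80
Term 1 = ε^1.25·(…)^4.75 = 1.01×10^-5; Term 2 = ν·Q^9.4·(…)^5.2 = 0.00110
D = 0.66·(1.01×10^-5 + 0.00110)^0.04 = 0.5028 m = 503 mm
Check: V = 1.42 m/s, Re = 8.87×10^5, f = 0.01190, h_f = 6.12 m ≈ 6.48 m ✓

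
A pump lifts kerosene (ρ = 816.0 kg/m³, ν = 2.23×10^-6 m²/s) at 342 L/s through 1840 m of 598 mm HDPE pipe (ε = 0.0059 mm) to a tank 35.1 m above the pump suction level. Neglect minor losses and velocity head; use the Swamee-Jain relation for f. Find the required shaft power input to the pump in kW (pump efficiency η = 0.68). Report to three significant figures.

V = 4Q/(πD²) = 1.218 m/s; Re = 3.27×10^5; ε/D = 9.87×10^-6; f = 0.01427
h_f = f(L/D)V²/2g = 3.318 m
Total head H = z + h_f = 35.1 + 3.318 = 38.42 m
P_hyd = ρgQH = 816.0·9.81·0.342·38.42 = 105.2 kW
P_shaft = P_hyd/η = 105.2/0.68 = 154.7 kW

P_shaft ≈ 155 kW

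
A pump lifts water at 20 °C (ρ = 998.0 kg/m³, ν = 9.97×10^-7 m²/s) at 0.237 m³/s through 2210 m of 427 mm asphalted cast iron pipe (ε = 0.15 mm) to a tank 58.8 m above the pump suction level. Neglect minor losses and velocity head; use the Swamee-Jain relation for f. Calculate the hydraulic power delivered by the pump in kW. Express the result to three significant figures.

V = 4Q/(πD²) = 1.655 m/s; Re = 7.09×10^5; ε/D = 3.51×10^-4; f = 0.01644
h_f = f(L/D)V²/2g = 11.88 m
Total head H = z + h_f = 58.8 + 11.88 = 70.68 m
P_hyd = ρgQH = 998.0·9.81·0.237·70.68 = 164.0 kW

P_hyd ≈ 164 kW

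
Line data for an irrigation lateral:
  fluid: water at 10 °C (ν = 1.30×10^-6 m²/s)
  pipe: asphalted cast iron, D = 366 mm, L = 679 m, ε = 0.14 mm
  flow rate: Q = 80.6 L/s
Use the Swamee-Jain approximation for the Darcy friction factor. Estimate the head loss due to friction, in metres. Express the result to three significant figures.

V = 4Q/(πD²) = 4·0.0806/(π·0.366²) = 0.7661 m/s
Re = VD/ν = 0.7661·0.366/1.30×10^-6 = 2.16×10^5 → turbulent
ε/D = 0.14/366 = 3.83×10^-4
Swamee-Jain: f = 0.01815
h_f = f(L/D)V²/(2g) = 0.01815·(679/0.366)·0.7661²/(2·9.81) = 1.007 m

h_f ≈ 1.01 m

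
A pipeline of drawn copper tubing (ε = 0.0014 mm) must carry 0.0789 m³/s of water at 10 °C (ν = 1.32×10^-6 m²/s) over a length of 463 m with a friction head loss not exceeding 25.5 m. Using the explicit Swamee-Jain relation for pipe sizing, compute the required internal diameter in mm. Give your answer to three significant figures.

Swamee-Jain (Type III): D = 0.66·[ε^1.25·(LQ²/(gh_f))^4.75 + ν·Q^9.4·(L/(gh_f))^5.2]^0.04
LQ²/(gh_f) = 0.01152; L/(gh_f) = 1.851
Term 1 = ε^1.25·(…)^4.75 = 2.98×10^-17; Term 2 = ν·Q^9.4·(…)^5.2 = 1.39×10^-15
D = 0.66·(2.98×10^-17 + 1.39×10^-15)^0.04 = 0.1681 m = 168 mm
Check: V = 3.55 m/s, Re = 4.53×10^5, f = 0.01345, h_f = 23.8 m ≈ 25.5 m ✓

D ≈ 168 mm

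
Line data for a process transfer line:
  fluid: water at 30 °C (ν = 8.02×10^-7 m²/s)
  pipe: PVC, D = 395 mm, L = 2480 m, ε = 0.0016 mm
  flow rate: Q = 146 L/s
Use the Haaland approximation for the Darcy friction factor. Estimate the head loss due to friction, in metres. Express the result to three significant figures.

V = 4Q/(πD²) = 4·0.146/(π·0.395²) = 1.191 m/s
Re = VD/ν = 1.191·0.395/8.02×10^-7 = 5.87×10^5 → turbulent
ε/D = 0.0016/395 = 4.05×10^-6
Haaland: f = 0.01275
h_f = f(L/D)V²/(2g) = 0.01275·(2480/0.395)·1.191²/(2·9.81) = 5.790 m

h_f ≈ 5.79 m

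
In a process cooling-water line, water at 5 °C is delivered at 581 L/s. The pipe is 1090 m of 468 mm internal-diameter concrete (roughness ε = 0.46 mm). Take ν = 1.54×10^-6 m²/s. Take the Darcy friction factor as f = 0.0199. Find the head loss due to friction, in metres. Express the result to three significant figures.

h_f ≈ 26.9 m

V = 4Q/(πD²) = 4·0.581/(π·0.468²) = 3.377 m/s
h_f = f(L/D)V²/(2g) = 0.01990·(1090/0.468)·3.377²/(2·9.81) = 26.95 m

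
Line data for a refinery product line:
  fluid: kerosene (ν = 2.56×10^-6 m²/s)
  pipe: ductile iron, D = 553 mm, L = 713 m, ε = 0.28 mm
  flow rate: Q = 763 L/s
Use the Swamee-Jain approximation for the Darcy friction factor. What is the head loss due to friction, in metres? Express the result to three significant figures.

h_f ≈ 11.7 m

V = 4Q/(πD²) = 4·0.763/(π·0.553²) = 3.177 m/s
Re = VD/ν = 3.177·0.553/2.56×10^-6 = 6.86×10^5 → turbulent
ε/D = 0.28/553 = 5.06×10^-4
Swamee-Jain: f = 0.01757
h_f = f(L/D)V²/(2g) = 0.01757·(713/0.553)·3.177²/(2·9.81) = 11.65 m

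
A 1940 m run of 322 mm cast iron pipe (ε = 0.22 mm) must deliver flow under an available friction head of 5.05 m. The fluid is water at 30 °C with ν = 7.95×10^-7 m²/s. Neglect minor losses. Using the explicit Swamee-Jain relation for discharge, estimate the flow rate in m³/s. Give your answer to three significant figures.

Swamee-Jain (Type II): Q = -0.965·√(gD⁵h_f/L)·ln[ε/(3.7D) + √(3.17ν²L/(gD³h_f))]
√(gD⁵h_f/L) = √(9.81·0.322⁵·5.05/1940) = 0.009402
ε/(3.7D) = 1.85×10^-4; √(3.17ν²L/(gD³h_f)) = 4.85×10^-5
Q = -0.965·0.009402·ln(2.331×10^-4) = 0.07588 m³/s
Check: V = 0.932 m/s, Re = 3.77×10^5, f = 0.01907, h_f = 5.09 m ≈ 5.05 m ✓

Q ≈ 0.0759 m³/s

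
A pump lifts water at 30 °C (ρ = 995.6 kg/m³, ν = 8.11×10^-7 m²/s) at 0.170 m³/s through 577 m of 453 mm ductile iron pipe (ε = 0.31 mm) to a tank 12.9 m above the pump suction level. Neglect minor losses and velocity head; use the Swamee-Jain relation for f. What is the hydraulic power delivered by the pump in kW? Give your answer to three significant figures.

P_hyd ≈ 23.7 kW

V = 4Q/(πD²) = 1.055 m/s; Re = 5.89×10^5; ε/D = 6.84×10^-4; f = 0.01872
h_f = f(L/D)V²/2g = 1.352 m
Total head H = z + h_f = 12.9 + 1.352 = 14.25 m
P_hyd = ρgQH = 995.6·9.81·0.170·14.25 = 23.66 kW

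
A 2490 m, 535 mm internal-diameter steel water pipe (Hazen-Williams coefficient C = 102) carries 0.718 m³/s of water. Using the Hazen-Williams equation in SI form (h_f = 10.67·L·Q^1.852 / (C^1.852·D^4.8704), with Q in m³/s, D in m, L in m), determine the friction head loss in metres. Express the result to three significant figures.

h_f ≈ 57.7 m

h_f = 10.67·2490·0.718^1.852 / (102^1.852·0.535^4.8704) = 57.68 m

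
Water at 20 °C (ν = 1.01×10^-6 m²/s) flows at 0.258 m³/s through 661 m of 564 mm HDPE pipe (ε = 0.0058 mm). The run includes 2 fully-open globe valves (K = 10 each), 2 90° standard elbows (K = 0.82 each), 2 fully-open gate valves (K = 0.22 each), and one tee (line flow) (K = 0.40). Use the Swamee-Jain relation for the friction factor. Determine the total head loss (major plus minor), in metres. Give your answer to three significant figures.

V = 4Q/(πD²) = 1.033 m/s; V²/2g = 0.05436 m
Re = 5.77×10^5, ε/D = 1.03×10^-5 → f = 0.01294 (Swamee-Jain)
Major: h_f = f(L/D)·V²/2g = 0.01294·1172·0.05436 = 0.8245 m
Minor: ΣK = 22.5; h_m = ΣK·V²/2g = 1.222 m
Total H_L = 0.8245 + 1.222 = 2.046 m

H_L ≈ 2.05 m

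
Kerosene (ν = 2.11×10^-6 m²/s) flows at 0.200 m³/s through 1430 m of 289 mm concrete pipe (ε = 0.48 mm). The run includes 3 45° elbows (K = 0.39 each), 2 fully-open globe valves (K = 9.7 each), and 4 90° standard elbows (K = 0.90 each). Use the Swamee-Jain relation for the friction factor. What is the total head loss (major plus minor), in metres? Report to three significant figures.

V = 4Q/(πD²) = 3.049 m/s; V²/2g = 0.4738 m
Re = 4.18×10^5, ε/D = 0.00166 → f = 0.02293 (Swamee-Jain)
Major: h_f = f(L/D)·V²/2g = 0.02293·4948·0.4738 = 53.76 m
Minor: ΣK = 24.2; h_m = ΣK·V²/2g = 11.45 m
Total H_L = 53.76 + 11.45 = 65.21 m

H_L ≈ 65.2 m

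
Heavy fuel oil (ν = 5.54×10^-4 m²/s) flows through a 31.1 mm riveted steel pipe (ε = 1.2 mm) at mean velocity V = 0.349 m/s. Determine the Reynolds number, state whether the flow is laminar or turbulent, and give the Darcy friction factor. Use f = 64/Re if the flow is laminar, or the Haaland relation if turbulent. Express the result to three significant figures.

Re = VD/ν = 0.3490·0.0311/5.54×10^-4 = 19.6
Re < 2300 → laminar → f = 64/Re = 3.267

Re ≈ 19.6; laminar; f = 64/Re ≈ 3.27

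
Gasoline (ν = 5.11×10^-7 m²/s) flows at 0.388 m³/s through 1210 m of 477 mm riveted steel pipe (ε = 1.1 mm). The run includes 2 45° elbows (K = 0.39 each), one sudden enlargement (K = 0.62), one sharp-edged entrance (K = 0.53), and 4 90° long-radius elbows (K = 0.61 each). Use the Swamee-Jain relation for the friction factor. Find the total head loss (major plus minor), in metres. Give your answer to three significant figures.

V = 4Q/(πD²) = 2.171 m/s; V²/2g = 0.2403 m
Re = 2.03×10^6, ε/D = 0.00231 → f = 0.02446 (Swamee-Jain)
Major: h_f = f(L/D)·V²/2g = 0.02446·2537·0.2403 = 14.91 m
Minor: ΣK = 4.37; h_m = ΣK·V²/2g = 1.050 m
Total H_L = 14.91 + 1.050 = 15.96 m

H_L ≈ 16.0 m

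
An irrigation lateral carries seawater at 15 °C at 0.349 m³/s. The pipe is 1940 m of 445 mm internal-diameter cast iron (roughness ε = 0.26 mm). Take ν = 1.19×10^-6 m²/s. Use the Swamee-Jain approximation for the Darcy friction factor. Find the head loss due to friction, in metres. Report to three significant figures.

V = 4Q/(πD²) = 4·0.349/(π·0.445²) = 2.244 m/s
Re = VD/ν = 2.244·0.445/1.19×10^-6 = 8.39×10^5 → turbulent
ε/D = 0.26/445 = 5.84×10^-4
Swamee-Jain: f = 0.01793
h_f = f(L/D)V²/(2g) = 0.01793·(1940/0.445)·2.244²/(2·9.81) = 20.07 m

h_f ≈ 20.1 m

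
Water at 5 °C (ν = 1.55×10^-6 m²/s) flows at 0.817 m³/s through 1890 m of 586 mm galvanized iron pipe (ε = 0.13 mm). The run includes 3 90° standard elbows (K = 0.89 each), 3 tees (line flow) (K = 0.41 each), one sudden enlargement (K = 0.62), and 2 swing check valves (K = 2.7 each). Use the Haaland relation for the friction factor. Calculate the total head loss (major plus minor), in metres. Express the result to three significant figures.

H_L ≈ 26.9 m

V = 4Q/(πD²) = 3.029 m/s; V²/2g = 0.4677 m
Re = 1.15×10^6, ε/D = 2.22×10^-4 → f = 0.01475 (Haaland)
Major: h_f = f(L/D)·V²/2g = 0.01475·3225·0.4677 = 22.24 m
Minor: ΣK = 9.92; h_m = ΣK·V²/2g = 4.640 m
Total H_L = 22.24 + 4.640 = 26.88 m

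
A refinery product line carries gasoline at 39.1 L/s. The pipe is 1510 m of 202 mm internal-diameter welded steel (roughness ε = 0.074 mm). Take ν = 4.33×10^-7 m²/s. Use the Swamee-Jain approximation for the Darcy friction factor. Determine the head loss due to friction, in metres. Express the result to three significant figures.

V = 4Q/(πD²) = 4·0.0391/(π·0.202²) = 1.220 m/s
Re = VD/ν = 1.220·0.202/4.33×10^-7 = 5.69×10^5 → turbulent
ε/D = 0.074/202 = 3.66×10^-4
Swamee-Jain: f = 0.01675
h_f = f(L/D)V²/(2g) = 0.01675·(1510/0.202)·1.220²/(2·9.81) = 9.499 m

h_f ≈ 9.50 m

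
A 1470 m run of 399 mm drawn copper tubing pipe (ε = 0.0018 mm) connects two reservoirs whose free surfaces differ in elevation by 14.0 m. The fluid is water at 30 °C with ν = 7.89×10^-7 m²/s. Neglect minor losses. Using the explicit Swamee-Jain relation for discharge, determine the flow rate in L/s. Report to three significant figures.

Swamee-Jain (Type II): Q = -0.965·√(gD⁵h_f/L)·ln[ε/(3.7D) + √(3.17ν²L/(gD³h_f))]
√(gD⁵h_f/L) = √(9.81·0.399⁵·14.0/1470) = 0.03074
ε/(3.7D) = 1.22×10^-6; √(3.17ν²L/(gD³h_f)) = 1.82×10^-5
Q = -0.965·0.03074·ln(1.945×10^-5) = 0.3218 m³/s
Check: V = 2.57 m/s, Re = 1.30×10^6, f = 0.01124, h_f = 14.0 m ≈ 14.0 m ✓

Q ≈ 322 L/s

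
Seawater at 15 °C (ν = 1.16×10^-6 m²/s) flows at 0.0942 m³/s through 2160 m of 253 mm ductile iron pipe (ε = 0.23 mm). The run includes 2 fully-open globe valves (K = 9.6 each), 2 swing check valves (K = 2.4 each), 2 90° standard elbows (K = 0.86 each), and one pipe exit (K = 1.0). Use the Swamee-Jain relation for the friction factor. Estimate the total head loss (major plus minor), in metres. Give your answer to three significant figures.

V = 4Q/(πD²) = 1.874 m/s; V²/2g = 0.1790 m
Re = 4.09×10^5, ε/D = 9.09×10^-4 → f = 0.02009 (Swamee-Jain)
Major: h_f = f(L/D)·V²/2g = 0.02009·8538·0.1790 = 30.70 m
Minor: ΣK = 26.7; h_m = ΣK·V²/2g = 4.782 m
Total H_L = 30.70 + 4.782 = 35.48 m

H_L ≈ 35.5 m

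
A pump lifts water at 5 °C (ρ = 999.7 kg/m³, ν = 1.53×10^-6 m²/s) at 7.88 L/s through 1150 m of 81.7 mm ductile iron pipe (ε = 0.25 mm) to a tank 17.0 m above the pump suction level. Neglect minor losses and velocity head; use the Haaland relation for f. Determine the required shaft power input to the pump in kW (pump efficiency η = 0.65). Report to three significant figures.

P_shaft ≈ 7.38 kW

V = 4Q/(πD²) = 1.503 m/s; Re = 8.03×10^4; ε/D = 0.00306; f = 0.02779
h_f = f(L/D)V²/2g = 45.04 m
Total head H = z + h_f = 17.0 + 45.04 = 62.04 m
P_hyd = ρgQH = 999.7·9.81·0.00788·62.04 = 4.795 kW
P_shaft = P_hyd/η = 4.795/0.65 = 7.376 kW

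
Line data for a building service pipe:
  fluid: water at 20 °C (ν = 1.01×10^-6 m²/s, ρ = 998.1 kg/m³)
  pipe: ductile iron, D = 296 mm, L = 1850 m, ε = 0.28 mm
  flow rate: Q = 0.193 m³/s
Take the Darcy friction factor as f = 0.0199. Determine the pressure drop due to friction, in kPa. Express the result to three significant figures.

Δp ≈ 488 kPa

V = 4Q/(πD²) = 4·0.193/(π·0.296²) = 2.805 m/s
h_f = f(L/D)V²/(2g) = 0.01990·(1850/0.296)·2.805²/(2·9.81) = 49.87 m
Δp = ρg·h_f = 998.1·9.81·49.87 = 488.3 kPa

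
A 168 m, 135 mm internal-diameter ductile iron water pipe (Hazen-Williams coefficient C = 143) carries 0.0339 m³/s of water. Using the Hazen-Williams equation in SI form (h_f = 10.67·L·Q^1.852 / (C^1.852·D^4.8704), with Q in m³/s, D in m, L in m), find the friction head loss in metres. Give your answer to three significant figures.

h_f = 10.67·168·0.0339^1.852 / (143^1.852·0.135^4.8704) = 5.961 m

h_f ≈ 5.96 m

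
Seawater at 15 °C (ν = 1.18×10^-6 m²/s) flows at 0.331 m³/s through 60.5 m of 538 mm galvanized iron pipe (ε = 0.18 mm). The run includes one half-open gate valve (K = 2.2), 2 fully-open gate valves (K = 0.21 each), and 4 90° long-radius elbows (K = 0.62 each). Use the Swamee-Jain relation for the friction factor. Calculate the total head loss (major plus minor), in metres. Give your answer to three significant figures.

V = 4Q/(πD²) = 1.456 m/s; V²/2g = 0.1081 m
Re = 6.64×10^5, ε/D = 3.35×10^-4 → f = 0.01637 (Swamee-Jain)
Major: h_f = f(L/D)·V²/2g = 0.01637·112.5·0.1081 = 0.1989 m
Minor: ΣK = 5.10; h_m = ΣK·V²/2g = 0.5511 m
Total H_L = 0.1989 + 0.5511 = 0.7499 m

H_L ≈ 0.750 m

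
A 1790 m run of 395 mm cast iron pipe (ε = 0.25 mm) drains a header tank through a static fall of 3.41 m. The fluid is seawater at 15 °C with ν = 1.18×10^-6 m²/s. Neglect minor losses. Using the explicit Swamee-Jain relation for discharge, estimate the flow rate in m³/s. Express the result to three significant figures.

Q ≈ 0.108 m³/s

Swamee-Jain (Type II): Q = -0.965·√(gD⁵h_f/L)·ln[ε/(3.7D) + √(3.17ν²L/(gD³h_f))]
√(gD⁵h_f/L) = √(9.81·0.395⁵·3.41/1790) = 0.01341
ε/(3.7D) = 1.71×10^-4; √(3.17ν²L/(gD³h_f)) = 6.19×10^-5
Q = -0.965·0.01341·ln(2.330×10^-4) = 0.1082 m³/s
Check: V = 0.883 m/s, Re = 2.96×10^5, f = 0.01907, h_f = 3.43 m ≈ 3.41 m ✓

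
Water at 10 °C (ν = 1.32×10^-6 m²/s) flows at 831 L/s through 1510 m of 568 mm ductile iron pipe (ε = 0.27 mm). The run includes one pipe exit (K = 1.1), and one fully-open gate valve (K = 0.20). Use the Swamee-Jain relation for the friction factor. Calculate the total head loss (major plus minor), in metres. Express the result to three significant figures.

V = 4Q/(πD²) = 3.280 m/s; V²/2g = 0.5482 m
Re = 1.41×10^6, ε/D = 4.75×10^-4 → f = 0.01697 (Swamee-Jain)
Major: h_f = f(L/D)·V²/2g = 0.01697·2658·0.5482 = 24.73 m
Minor: ΣK = 1.30; h_m = ΣK·V²/2g = 0.7126 m
Total H_L = 24.73 + 0.7126 = 25.45 m

H_L ≈ 25.4 m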